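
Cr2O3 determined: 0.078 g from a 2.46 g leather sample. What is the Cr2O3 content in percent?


Cr2O3% = 0.078 / 2.46 x 100
Cr2O3% = 3.17%


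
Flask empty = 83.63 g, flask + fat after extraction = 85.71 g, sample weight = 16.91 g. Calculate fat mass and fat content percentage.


Fat mass = 2.08 g
Fat content = 12.3%

Fat mass = 85.71 - 83.63 = 2.08 g
Fat% = 2.08 / 16.91 x 100 = 12.3%


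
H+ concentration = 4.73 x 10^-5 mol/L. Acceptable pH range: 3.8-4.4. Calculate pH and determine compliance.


pH = -log10(4.73 x 10^-5) = 4.33
Range: 3.8 to 4.4
Compliant: Yes


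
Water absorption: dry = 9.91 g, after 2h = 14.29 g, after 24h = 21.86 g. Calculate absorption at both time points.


2h absorption = 44.2%
24h absorption = 120.6%

WA (2h) = (14.29 - 9.91) / 9.91 x 100 = 44.2%
WA (24h) = (21.86 - 9.91) / 9.91 x 100 = 120.6%


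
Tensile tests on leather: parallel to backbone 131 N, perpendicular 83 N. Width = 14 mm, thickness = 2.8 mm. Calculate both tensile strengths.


Area = 14 x 2.8 = 39.2 mm^2
TS (parallel) = 131 / 39.2 = 3.34 N/mm^2
TS (perpendicular) = 83 / 39.2 = 2.12 N/mm^2


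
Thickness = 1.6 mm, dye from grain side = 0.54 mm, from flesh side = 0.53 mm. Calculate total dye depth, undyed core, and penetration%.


Total dyed = 0.54 + 0.53 = 1.07 mm
Undyed core = 1.6 - 1.07 = 0.53 mm
Penetration = 1.07 / 1.6 x 100 = 66.9%


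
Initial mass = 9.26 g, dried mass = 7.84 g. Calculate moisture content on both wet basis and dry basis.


Wet basis = 15.3%
Dry basis = 18.1%

Moisture lost = 9.26 - 7.84 = 1.42 g
Wet basis MC = 1.42 / 9.26 x 100 = 15.3%
Dry basis MC = 1.42 / 7.84 x 100 = 18.1%


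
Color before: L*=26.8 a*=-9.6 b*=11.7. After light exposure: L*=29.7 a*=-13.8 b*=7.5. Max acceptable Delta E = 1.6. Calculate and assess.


dL = 2.9, da = -4.2, db = -4.2
dE = sqrt((2.9)^2 + (-4.2)^2 + (-4.2)^2) = 6.61
Max = 1.6
Passes: No


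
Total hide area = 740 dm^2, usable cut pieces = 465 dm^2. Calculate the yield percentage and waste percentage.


Yield = 465 / 740 x 100 = 62.8%
Waste = 740 - 465 = 275 dm^2
Waste% = 100 - 62.8 = 37.2%


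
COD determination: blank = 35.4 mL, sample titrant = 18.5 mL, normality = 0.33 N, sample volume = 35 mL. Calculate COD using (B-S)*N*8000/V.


1274.7 mg/L

COD = (35.4 - 18.5) x 0.33 x 8000 / 35
COD = 16.9 x 0.33 x 8000 / 35
COD = 1274.7 mg/L


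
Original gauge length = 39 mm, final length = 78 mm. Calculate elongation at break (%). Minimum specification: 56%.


Extension = 78 - 39 = 39 mm
Elongation = 39 / 39 x 100 = 100.0%
Minimum required: 56%
Meets specification: Yes


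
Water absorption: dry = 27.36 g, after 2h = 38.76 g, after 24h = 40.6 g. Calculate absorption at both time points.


2h absorption = 41.7%
24h absorption = 48.4%

WA (2h) = (38.76 - 27.36) / 27.36 x 100 = 41.7%
WA (24h) = (40.6 - 27.36) / 27.36 x 100 = 48.4%


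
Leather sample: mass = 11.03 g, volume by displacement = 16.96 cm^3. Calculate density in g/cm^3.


0.650 g/cm^3

Density = mass / volume
Density = 11.03 / 16.96 = 0.650 g/cm^3


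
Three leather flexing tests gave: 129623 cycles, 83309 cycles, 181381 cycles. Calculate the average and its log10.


Average = 131438 cycles
log10 = 5.12


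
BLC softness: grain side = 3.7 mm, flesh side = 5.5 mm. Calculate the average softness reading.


4.60 mm


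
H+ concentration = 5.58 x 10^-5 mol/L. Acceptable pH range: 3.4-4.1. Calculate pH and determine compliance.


pH = 4.25
Compliant: No

pH = -log10(5.58 x 10^-5) = 4.25
Range: 3.4 to 4.1
Compliant: No


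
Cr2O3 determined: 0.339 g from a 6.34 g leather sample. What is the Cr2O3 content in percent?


Cr2O3% = 0.339 / 6.34 x 100
Cr2O3% = 5.35%


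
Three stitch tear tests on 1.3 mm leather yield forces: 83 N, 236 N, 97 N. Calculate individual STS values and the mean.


STS1 = 83 / 1.3 = 63.8 N/mm
STS2 = 236 / 1.3 = 181.5 N/mm
STS3 = 97 / 1.3 = 74.6 N/mm
Mean = (63.8 + 181.5 + 74.6) / 3 = 106.6 N/mm


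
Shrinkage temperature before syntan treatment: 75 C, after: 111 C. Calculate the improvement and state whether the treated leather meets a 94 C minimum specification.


Improvement = 36 C
Meets 94 C spec: Yes

Improvement = 111 - 75 = 36 C
Spec check: 111 C >= 94 C? Yes


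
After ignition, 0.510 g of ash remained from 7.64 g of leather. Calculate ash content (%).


Ash% = 0.510 / 7.64 x 100
Ash% = 6.68%


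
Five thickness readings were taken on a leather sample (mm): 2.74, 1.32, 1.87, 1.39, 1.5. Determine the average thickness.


1.76 mm

Sum = 2.74 + 1.32 + 1.87 + 1.39 + 1.5 = 8.82
Average = 8.82 / 5 = 1.76 mm


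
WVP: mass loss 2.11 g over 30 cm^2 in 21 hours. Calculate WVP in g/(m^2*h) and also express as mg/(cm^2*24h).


WVP = 2.11 / (30 x 21) x 10000 = 33.49 g/(m^2*h)
Mass loss in mg = 2.11 x 1000 = 2110 mg
Per cm^2 per 24h in mg: 2110 x 24 / (30 x 21) = 50640 / 630 = 80.38 mg/(cm^2*24h)


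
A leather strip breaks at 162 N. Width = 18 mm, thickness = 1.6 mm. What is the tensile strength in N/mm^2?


Cross-sectional area = 18 x 1.6 = 28.8 mm^2
Tensile strength = 162 / 28.8 = 5.63 N/mm^2


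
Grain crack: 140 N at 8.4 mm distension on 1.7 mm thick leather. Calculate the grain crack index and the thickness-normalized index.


Crack index = 140 / 8.4 = 16.7 N/mm
Normalized = 16.7 / 1.7 = 9.8 N/mm per mm


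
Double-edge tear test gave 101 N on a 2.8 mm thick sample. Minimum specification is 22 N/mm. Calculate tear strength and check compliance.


Tear strength = 36.1 N/mm
Compliant: Yes

Tear strength = 101 / 2.8 = 36.1 N/mm
Required minimum = 22 N/mm
Compliant: Yes


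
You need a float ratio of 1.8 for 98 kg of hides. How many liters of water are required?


176.4 L

Water = hide weight x target ratio
Water = 98 x 1.8 = 176.4 L


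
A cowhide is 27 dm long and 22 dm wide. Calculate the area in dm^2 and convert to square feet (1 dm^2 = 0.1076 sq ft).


594 dm^2
63.91 sq ft


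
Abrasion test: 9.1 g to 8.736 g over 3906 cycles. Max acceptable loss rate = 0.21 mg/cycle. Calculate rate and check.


Rate = 0.093 mg/cycle
Passes: Yes

Loss = 9.1 - 8.736 = 0.364 g
Rate = 0.364 g / 3906 cycles x 1000 = 0.093 mg/cycle
Max = 0.21 mg/cycle
Passes: Yes


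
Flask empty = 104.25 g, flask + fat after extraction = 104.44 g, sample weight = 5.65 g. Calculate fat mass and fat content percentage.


Fat mass = 0.19 g
Fat content = 3.4%

Fat mass = 104.44 - 104.25 = 0.19 g
Fat% = 0.19 / 5.65 x 100 = 3.4%


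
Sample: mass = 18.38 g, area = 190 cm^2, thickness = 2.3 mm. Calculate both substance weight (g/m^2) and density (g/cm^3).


Substance weight = 967.4 g/m^2
Density = 0.421 g/cm^3

SW = 18.38 / 190 x 10000 = 967.4 g/m^2
Volume = 190 x 2.3 / 10 = 43.70 cm^3
Density = 18.38 / 43.70 = 0.421 g/cm^3


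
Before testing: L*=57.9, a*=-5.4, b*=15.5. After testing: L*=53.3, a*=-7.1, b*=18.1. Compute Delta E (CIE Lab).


Delta E = 5.55

dL = 53.3 - 57.9 = -4.6
da = -7.1 - (-5.4) = -1.7
db = 18.1 - 15.5 = 2.6
dE = sqrt((-4.6)^2 + (-1.7)^2 + (2.6)^2) = 5.55


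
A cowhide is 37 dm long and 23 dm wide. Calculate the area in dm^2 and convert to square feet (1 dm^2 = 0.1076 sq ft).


851 dm^2
91.57 sq ft


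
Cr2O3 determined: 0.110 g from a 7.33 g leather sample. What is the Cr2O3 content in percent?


1.50%

Cr2O3% = 0.110 / 7.33 x 100
Cr2O3% = 1.50%


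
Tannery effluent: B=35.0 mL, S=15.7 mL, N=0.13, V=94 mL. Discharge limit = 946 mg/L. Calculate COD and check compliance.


COD = 213.5 mg/L
Compliant: Yes

COD = (35.0 - 15.7) x 0.13 x 8000 / 94 = 213.5 mg/L
Limit: 946 mg/L
Compliant: Yes


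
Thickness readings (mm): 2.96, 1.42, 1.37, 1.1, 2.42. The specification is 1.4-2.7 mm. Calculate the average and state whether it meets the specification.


Average = 1.85 mm
Within specification: Yes

Sum = 9.27
Average = 9.27 / 5 = 1.85 mm
Specification range: 1.4 to 2.7 mm
Within spec: Yes


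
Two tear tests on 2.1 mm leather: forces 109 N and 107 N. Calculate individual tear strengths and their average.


Tear 1 = 109 / 2.1 = 51.9 N/mm
Tear 2 = 107 / 2.1 = 51.0 N/mm
Average = (51.9 + 51.0) / 2 = 51.5 N/mm


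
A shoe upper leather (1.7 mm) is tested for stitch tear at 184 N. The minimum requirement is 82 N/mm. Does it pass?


STS = 184 / 1.7 = 108.2 N/mm
Minimum required: 82 N/mm
Passes: Yes


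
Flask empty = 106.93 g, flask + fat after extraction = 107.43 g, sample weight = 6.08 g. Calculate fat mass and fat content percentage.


Fat mass = 0.50 g
Fat content = 8.2%


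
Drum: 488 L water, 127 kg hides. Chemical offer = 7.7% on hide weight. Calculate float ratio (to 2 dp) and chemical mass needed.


Float ratio = 488 / 127 = 3.84
Chemical = 127 x 7.7 / 100 = 9.779 kg


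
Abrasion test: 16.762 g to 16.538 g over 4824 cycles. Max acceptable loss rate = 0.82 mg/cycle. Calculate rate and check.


Loss = 16.762 - 16.538 = 0.224 g
Rate = 0.224 g / 4824 cycles x 1000 = 0.046 mg/cycle
Max = 0.82 mg/cycle
Passes: Yes


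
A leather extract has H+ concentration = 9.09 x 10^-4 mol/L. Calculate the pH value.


pH = 3.04


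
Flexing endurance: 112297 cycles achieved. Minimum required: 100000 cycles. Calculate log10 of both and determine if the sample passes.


log10(112297) = 5.05
log10(100000) = 5.00
Passes: Yes


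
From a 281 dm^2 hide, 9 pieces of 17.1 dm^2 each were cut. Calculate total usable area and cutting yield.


Total usable = 9 x 17.1 = 153.9 dm^2
Yield = 153.9 / 281 x 100 = 54.8%


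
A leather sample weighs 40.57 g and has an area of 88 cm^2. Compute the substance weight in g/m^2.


4610.2 g/m^2


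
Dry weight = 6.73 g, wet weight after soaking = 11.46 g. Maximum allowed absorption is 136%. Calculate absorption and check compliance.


Absorption = 70.3%
Compliant: Yes

WA = (11.46 - 6.73) / 6.73 x 100 = 70.3%
Maximum allowed: 136%
Compliant: Yes


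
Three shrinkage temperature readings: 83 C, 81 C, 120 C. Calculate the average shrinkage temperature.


Average = (83 + 81 + 120) / 3
Average = 284 / 3 = 94.7 C


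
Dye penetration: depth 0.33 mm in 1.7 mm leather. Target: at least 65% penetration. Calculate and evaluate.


Penetration = 0.33 / 1.7 x 100 = 19.4%
Target: 65%
Meets target: No


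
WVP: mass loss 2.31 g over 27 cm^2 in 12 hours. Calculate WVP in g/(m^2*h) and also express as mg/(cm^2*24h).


WVP = 2.31 / (27 x 12) x 10000 = 71.30 g/(m^2*h)
Mass loss in mg = 2.31 x 1000 = 2310 mg
Per cm^2 per 24h in mg: 2310 x 24 / (27 x 12) = 55440 / 324 = 171.11 mg/(cm^2*24h)


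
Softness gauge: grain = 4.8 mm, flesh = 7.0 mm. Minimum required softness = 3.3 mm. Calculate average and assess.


Average softness = 5.90 mm
Meets requirement: Yes


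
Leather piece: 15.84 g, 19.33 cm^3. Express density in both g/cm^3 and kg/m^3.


0.819 g/cm^3
819 kg/m^3

Density = 15.84 / 19.33 = 0.819 g/cm^3
Convert: 0.819 x 1000 = 819 kg/m^3


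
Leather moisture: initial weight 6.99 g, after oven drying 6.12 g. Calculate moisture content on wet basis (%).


12.4%


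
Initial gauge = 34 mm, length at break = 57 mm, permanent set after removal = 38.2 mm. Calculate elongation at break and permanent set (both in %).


Elongation at break = (57 - 34) / 34 x 100 = 67.6%
Permanent set = (38.2 - 34) / 34 x 100 = 12.4%


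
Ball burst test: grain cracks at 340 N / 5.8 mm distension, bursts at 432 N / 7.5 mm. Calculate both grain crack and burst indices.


Crack index = 58.6 N/mm
Burst index = 57.6 N/mm

Crack index = 340 / 5.8 = 58.6 N/mm
Burst index = 432 / 7.5 = 57.6 N/mm


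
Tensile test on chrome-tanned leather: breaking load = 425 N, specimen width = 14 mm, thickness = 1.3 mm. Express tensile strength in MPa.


Cross-section = 14 x 1.3 = 18.2 mm^2
TS = 425 / 18.2 = 23.35 MPa
(1 N/mm^2 = 1 MPa)


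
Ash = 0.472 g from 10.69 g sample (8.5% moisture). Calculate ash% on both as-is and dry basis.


As-is ash = 4.42%
Dry-basis ash = 4.83%


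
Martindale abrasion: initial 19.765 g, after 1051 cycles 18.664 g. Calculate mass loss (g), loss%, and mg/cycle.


Loss = 19.765 - 18.664 = 1.101 g
Loss% = 1.101 / 19.765 x 100 = 5.57%
Rate = 1.101 / 1051 x 1000 = 1.048 mg/cycle


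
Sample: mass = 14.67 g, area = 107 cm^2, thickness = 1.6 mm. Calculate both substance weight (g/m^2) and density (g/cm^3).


SW = 14.67 / 107 x 10000 = 1371.0 g/m^2
Volume = 107 x 1.6 / 10 = 17.12 cm^3
Density = 14.67 / 17.12 = 0.857 g/cm^3


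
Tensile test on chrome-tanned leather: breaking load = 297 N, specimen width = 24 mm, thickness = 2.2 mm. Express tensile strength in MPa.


Cross-section = 24 x 2.2 = 52.8 mm^2
TS = 297 / 52.8 = 5.63 MPa
(1 N/mm^2 = 1 MPa)


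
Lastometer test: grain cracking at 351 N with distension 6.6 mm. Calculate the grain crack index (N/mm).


53.2 N/mm

Grain crack index = force / distension
Index = 351 / 6.6 = 53.2 N/mm


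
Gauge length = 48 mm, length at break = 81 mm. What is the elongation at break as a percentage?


68.8%


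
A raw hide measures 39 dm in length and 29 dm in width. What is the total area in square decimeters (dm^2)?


1131 dm^2

Area = length x width
Area = 39 x 29 = 1131 dm^2


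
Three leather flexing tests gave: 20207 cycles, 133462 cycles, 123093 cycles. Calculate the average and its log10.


Average = 92254 cycles
log10 = 4.96

Average = (20207 + 133462 + 123093) / 3 = 92254 cycles
log10(92254) = 4.96


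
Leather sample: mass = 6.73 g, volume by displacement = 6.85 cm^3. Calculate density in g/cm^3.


Density = mass / volume
Density = 6.73 / 6.85 = 0.982 g/cm^3


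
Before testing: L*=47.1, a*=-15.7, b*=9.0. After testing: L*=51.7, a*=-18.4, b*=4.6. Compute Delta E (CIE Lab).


Delta E = 6.91


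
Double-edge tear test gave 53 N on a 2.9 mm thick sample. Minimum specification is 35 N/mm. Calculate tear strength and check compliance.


Tear strength = 18.3 N/mm
Compliant: No

Tear strength = 53 / 2.9 = 18.3 N/mm
Required minimum = 35 N/mm
Compliant: No


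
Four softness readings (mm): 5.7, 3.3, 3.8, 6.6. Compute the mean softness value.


4.85 mm

Sum = 5.7 + 3.3 + 3.8 + 6.6
Mean = 19.4 / 4 = 4.85 mm


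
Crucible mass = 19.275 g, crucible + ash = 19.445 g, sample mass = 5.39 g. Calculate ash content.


Ash mass = 0.170 g
Ash content = 3.15%

Ash mass = 19.445 - 19.275 = 0.170 g
Ash% = 0.170 / 5.39 x 100 = 3.15%


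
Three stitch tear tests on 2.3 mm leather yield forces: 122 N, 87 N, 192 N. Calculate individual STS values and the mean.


STS1 = 53.0 N/mm
STS2 = 37.8 N/mm
STS3 = 83.5 N/mm
Mean = 58.1 N/mm


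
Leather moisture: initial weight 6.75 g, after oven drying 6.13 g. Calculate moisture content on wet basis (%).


Moisture = 6.75 - 6.13 = 0.62 g
MC = 0.62 / 6.75 x 100 = 9.2%


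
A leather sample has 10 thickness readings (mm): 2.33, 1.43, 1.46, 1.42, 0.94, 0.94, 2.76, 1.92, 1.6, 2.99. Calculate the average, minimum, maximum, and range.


Average = 1.78 mm
Min = 0.94 mm
Max = 2.99 mm
Range = 2.05 mm

Sum = 17.79
Average = 17.79 / 10 = 1.78 mm
Minimum = 0.94 mm
Maximum = 2.99 mm
Range = 2.99 - 0.94 = 2.05 mm


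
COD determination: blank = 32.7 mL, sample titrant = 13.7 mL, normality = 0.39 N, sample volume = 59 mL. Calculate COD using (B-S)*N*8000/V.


COD = (32.7 - 13.7) x 0.39 x 8000 / 59
COD = 19.0 x 0.39 x 8000 / 59
COD = 1004.7 mg/L


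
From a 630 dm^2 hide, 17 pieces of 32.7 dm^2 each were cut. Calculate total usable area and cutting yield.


Usable area = 555.9 dm^2
Yield = 88.2%

Total usable = 17 x 32.7 = 555.9 dm^2
Yield = 555.9 / 630 x 100 = 88.2%


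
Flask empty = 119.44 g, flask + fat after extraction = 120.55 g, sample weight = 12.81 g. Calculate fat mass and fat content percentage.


Fat mass = 1.11 g
Fat content = 8.7%


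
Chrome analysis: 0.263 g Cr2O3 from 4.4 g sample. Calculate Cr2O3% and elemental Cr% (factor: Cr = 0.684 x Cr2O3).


Cr2O3 = 5.98%
Cr = 4.09%

Cr2O3% = 0.263 / 4.4 x 100 = 5.98%
Cr% = 5.98 x 0.684 = 4.09%


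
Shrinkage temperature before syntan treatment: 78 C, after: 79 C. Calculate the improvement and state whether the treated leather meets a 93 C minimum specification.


Improvement = 79 - 78 = 1 C
Spec check: 79 C >= 93 C? No


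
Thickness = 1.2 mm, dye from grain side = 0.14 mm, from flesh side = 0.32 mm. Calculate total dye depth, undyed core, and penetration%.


Total dyed = 0.46 mm
Undyed core = 0.74 mm
Penetration = 38.3%

Total dyed = 0.14 + 0.32 = 0.46 mm
Undyed core = 1.2 - 0.46 = 0.74 mm
Penetration = 0.46 / 1.2 x 100 = 38.3%


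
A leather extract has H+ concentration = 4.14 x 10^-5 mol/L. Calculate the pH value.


pH = -log10[H+]
pH = -log10(4.14 x 10^-5) = 4.38


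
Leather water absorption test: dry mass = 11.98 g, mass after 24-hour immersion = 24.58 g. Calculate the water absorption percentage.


105.2%

Water absorbed = 24.58 - 11.98 = 12.60 g
WA% = 12.60 / 11.98 x 100 = 105.2%


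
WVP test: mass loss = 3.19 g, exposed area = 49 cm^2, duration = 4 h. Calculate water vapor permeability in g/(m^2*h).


162.76 g/(m^2*h)

WVP = mass_loss / (area x time) x 10000
WVP = 3.19 / (49 x 4) x 10000
WVP = 3.19 / 196 x 10000 = 162.76 g/(m^2*h)


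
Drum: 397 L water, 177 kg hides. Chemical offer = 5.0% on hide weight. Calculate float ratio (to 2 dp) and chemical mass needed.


Float ratio = 2.24
Chemical needed = 8.85 kg

Float ratio = 397 / 177 = 2.24
Chemical = 177 x 5.0 / 100 = 8.85 kg


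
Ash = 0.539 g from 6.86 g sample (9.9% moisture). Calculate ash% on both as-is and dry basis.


As-is ash% = 0.539 / 6.86 x 100 = 7.86%
Dry mass = 6.86 x (100 - 9.9) / 100 = 6.18086 g
Dry-basis ash% = 0.539 / 6.18086 x 100 = 8.72%


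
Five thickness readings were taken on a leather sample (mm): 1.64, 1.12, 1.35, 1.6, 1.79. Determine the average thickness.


1.50 mm


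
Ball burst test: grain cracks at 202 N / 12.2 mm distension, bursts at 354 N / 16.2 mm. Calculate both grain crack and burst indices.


Crack index = 16.6 N/mm
Burst index = 21.9 N/mm

Crack index = 202 / 12.2 = 16.6 N/mm
Burst index = 354 / 16.2 = 21.9 N/mm


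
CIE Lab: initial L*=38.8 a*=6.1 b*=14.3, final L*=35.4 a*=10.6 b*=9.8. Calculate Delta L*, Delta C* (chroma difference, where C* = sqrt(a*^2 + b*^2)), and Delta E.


Delta L* = -3.4
Delta C* = -1.11
Delta E = 7.22

Delta L* = 35.4 - 38.8 = -3.4
C1* = sqrt((6.1)^2 + (14.3)^2) = 15.547
C2* = sqrt((10.6)^2 + (9.8)^2) = 14.436
Delta C* = 14.436 - 15.547 = -1.11
Delta E = sqrt((-3.4)^2 + (4.5)^2 + (-4.5)^2) = 7.22


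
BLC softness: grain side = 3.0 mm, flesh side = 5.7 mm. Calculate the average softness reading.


4.35 mm

Average = (3.0 + 5.7) / 2
Average = 4.35 mm


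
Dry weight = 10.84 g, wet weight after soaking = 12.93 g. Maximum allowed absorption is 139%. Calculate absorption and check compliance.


WA = (12.93 - 10.84) / 10.84 x 100 = 19.3%
Maximum allowed: 139%
Compliant: Yes


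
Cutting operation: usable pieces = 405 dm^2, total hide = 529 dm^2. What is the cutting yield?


Yield = usable / total x 100
Yield = 405 / 529 x 100 = 76.6%


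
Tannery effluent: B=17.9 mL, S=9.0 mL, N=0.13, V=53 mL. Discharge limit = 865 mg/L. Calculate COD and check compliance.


COD = 174.6 mg/L
Compliant: Yes

COD = (17.9 - 9.0) x 0.13 x 8000 / 53 = 174.6 mg/L
Limit: 865 mg/L
Compliant: Yes


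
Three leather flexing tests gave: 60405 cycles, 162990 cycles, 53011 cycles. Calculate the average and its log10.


Average = (60405 + 162990 + 53011) / 3 = 92135 cycles
log10(92135) = 4.96


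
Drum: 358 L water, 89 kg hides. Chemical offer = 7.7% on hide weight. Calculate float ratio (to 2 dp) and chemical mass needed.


Float ratio = 358 / 89 = 4.02
Chemical = 89 x 7.7 / 100 = 6.853 kg


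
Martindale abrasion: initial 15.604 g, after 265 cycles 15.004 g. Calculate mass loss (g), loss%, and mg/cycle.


Loss = 15.604 - 15.004 = 0.600 g
Loss% = 0.600 / 15.604 x 100 = 3.85%
Rate = 0.600 / 265 x 1000 = 2.264 mg/cycle


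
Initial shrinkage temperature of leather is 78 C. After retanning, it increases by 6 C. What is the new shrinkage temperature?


New Ts = 78 + 6 = 84 C


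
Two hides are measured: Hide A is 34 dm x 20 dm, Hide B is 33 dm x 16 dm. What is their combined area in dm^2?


1208 dm^2

Hide A area = 34 x 20 = 680 dm^2
Hide B area = 33 x 16 = 528 dm^2
Total = 680 + 528 = 1208 dm^2


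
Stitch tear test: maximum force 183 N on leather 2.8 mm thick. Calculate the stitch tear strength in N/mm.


Stitch tear strength = force / thickness
STS = 183 / 2.8 = 65.4 N/mm


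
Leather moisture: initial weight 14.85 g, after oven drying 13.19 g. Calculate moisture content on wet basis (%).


Moisture = 14.85 - 13.19 = 1.66 g
MC = 1.66 / 14.85 x 100 = 11.2%


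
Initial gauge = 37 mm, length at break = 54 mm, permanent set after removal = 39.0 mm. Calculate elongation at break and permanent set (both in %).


Elongation at break = 45.9%
Permanent set = 5.4%

Elongation at break = (54 - 37) / 37 x 100 = 45.9%
Permanent set = (39.0 - 37) / 37 x 100 = 5.4%


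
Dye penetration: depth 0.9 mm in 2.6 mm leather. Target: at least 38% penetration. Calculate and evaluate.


Penetration = 34.6%
Meets target: No


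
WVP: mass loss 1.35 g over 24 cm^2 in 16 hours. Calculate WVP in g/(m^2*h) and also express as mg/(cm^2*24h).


WVP = 1.35 / (24 x 16) x 10000 = 35.16 g/(m^2*h)
Mass loss in mg = 1.35 x 1000 = 1350 mg
Per cm^2 per 24h in mg: 1350 x 24 / (24 x 16) = 32400 / 384 = 84.38 mg/(cm^2*24h)


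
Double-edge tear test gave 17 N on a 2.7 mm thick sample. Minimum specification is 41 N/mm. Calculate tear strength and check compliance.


Tear strength = 17 / 2.7 = 6.3 N/mm
Required minimum = 41 N/mm
Compliant: No


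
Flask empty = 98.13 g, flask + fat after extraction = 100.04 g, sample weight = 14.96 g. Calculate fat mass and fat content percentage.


Fat mass = 1.91 g
Fat content = 12.8%


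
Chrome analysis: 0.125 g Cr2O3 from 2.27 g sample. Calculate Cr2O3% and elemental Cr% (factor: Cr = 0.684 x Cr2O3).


Cr2O3 = 5.51%
Cr = 3.77%

Cr2O3% = 0.125 / 2.27 x 100 = 5.51%
Cr% = 5.51 x 0.684 = 3.77%


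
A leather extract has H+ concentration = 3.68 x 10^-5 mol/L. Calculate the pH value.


pH = 4.43


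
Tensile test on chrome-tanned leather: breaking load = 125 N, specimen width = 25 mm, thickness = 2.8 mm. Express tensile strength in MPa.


1.79 MPa


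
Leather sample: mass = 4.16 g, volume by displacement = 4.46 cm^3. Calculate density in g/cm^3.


Density = mass / volume
Density = 4.16 / 4.46 = 0.933 g/cm^3


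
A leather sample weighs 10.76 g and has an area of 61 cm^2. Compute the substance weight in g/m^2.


Substance weight = mass / area x 10000
SW = 10.76 / 61 x 10000
SW = 1763.9 g/m^2


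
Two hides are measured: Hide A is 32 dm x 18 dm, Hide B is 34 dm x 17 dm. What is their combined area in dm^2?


Hide A area = 32 x 18 = 576 dm^2
Hide B area = 34 x 17 = 578 dm^2
Total = 576 + 578 = 1154 dm^2


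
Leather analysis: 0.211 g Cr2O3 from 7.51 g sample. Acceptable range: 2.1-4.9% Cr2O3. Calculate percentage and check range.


Cr2O3 = 2.81%
Within range: Yes


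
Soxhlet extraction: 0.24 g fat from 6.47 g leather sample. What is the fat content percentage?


Fat content = 0.24 / 6.47 x 100
Fat = 3.7%


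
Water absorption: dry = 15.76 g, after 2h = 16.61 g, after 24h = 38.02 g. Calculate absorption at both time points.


WA (2h) = (16.61 - 15.76) / 15.76 x 100 = 5.4%
WA (24h) = (38.02 - 15.76) / 15.76 x 100 = 141.2%


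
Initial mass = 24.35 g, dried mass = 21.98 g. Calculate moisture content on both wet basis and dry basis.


Moisture lost = 24.35 - 21.98 = 2.37 g
Wet basis MC = 2.37 / 24.35 x 100 = 9.7%
Dry basis MC = 2.37 / 21.98 x 100 = 10.8%


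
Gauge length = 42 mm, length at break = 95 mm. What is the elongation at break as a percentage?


Extension = 95 - 42 = 53 mm
Elongation = 53 / 42 x 100 = 126.2%


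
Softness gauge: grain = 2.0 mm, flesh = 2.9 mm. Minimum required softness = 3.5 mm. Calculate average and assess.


Average softness = 2.45 mm
Meets requirement: No

Average = (2.0 + 2.9) / 2 = 2.45 mm
Minimum = 3.5 mm
Meets requirement: No


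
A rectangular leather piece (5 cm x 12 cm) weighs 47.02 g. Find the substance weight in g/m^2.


Area = 5 x 12 = 60 cm^2
SW = 47.02 / 60 x 10000 = 7836.7 g/m^2


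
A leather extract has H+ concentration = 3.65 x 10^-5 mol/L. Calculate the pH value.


pH = -log10[H+]
pH = -log10(3.65 x 10^-5) = 4.44


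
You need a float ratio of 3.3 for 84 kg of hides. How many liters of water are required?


Water = hide weight x target ratio
Water = 84 x 3.3 = 277.2 L


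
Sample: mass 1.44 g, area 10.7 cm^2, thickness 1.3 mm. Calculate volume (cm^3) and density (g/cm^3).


Thickness in cm = 1.3 / 10 = 0.13 cm
Volume = 10.7 x 0.13 = 1.391 cm^3
Density = 1.44 / 1.391 = 1.035 g/cm^3


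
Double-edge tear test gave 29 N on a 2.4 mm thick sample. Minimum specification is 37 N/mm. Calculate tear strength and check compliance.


Tear strength = 29 / 2.4 = 12.1 N/mm
Required minimum = 37 N/mm
Compliant: No


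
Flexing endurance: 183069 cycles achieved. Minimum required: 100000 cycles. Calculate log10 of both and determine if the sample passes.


log10(183069) = 5.26
log10(100000) = 5.00
Passes: Yes


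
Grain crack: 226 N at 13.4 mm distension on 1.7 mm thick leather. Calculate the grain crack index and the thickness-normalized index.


Crack index = 226 / 13.4 = 16.9 N/mm
Normalized = 16.9 / 1.7 = 9.9 N/mm per mm


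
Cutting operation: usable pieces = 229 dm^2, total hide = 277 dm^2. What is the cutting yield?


82.7%

Yield = usable / total x 100
Yield = 229 / 277 x 100 = 82.7%


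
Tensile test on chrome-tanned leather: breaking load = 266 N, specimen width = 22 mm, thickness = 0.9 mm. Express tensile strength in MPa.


Cross-section = 22 x 0.9 = 19.8 mm^2
TS = 266 / 19.8 = 13.43 MPa
(1 N/mm^2 = 1 MPa)


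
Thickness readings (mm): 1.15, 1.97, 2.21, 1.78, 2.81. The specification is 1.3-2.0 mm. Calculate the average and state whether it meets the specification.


Sum = 9.92
Average = 9.92 / 5 = 1.98 mm
Specification range: 1.3 to 2.0 mm
Within spec: Yes


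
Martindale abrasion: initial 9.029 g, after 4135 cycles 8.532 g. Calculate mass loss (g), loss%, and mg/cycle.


Mass loss = 0.497 g
Loss = 5.50%
Rate = 0.120 mg/cycle

Loss = 9.029 - 8.532 = 0.497 g
Loss% = 0.497 / 9.029 x 100 = 5.50%
Rate = 0.497 / 4135 x 1000 = 0.120 mg/cycle


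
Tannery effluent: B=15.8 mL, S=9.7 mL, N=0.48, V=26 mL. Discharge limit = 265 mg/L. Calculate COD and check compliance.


COD = 900.9 mg/L
Compliant: No

COD = (15.8 - 9.7) x 0.48 x 8000 / 26 = 900.9 mg/L
Limit: 265 mg/L
Compliant: No


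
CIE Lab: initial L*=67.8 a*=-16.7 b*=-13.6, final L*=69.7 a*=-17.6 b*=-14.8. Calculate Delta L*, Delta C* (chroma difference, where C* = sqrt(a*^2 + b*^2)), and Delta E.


Delta L* = 69.7 - 67.8 = 1.9
C1* = sqrt((-16.7)^2 + (-13.6)^2) = 21.537
C2* = sqrt((-17.6)^2 + (-14.8)^2) = 22.996
Delta C* = 22.996 - 21.537 = 1.46
Delta E = sqrt((1.9)^2 + (-0.9)^2 + (-1.2)^2) = 2.42


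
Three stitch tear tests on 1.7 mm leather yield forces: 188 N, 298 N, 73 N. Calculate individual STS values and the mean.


STS1 = 188 / 1.7 = 110.6 N/mm
STS2 = 298 / 1.7 = 175.3 N/mm
STS3 = 73 / 1.7 = 42.9 N/mm
Mean = (110.6 + 175.3 + 42.9) / 3 = 109.6 N/mm


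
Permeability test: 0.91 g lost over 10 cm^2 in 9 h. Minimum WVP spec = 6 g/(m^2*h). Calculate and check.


WVP = 101.11 g/(m^2*h)
Meets specification: Yes

WVP = 0.91 / (10 x 9) x 10000 = 101.11 g/(m^2*h)
Minimum: 6 g/(m^2*h)
Meets spec: Yes


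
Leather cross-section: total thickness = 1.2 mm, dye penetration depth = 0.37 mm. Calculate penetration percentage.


30.8%

Penetration% = 0.37 / 1.2 x 100
Penetration = 30.8%


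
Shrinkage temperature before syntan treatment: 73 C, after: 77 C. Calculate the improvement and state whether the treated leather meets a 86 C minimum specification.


Improvement = 77 - 73 = 4 C
Spec check: 77 C >= 86 C? No


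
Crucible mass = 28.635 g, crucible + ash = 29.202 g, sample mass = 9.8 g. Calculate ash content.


Ash mass = 0.567 g
Ash content = 5.79%

Ash mass = 29.202 - 28.635 = 0.567 g
Ash% = 0.567 / 9.8 x 100 = 5.79%


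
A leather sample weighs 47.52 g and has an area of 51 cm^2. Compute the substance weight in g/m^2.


9317.6 g/m^2

Substance weight = mass / area x 10000
SW = 47.52 / 51 x 10000
SW = 9317.6 g/m^2


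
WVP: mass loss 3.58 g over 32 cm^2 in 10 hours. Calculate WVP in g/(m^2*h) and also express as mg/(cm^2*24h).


WVP = 3.58 / (32 x 10) x 10000 = 111.88 g/(m^2*h)
Mass loss in mg = 3.58 x 1000 = 3580 mg
Per cm^2 per 24h in mg: 3580 x 24 / (32 x 10) = 85920 / 320 = 268.50 mg/(cm^2*24h)


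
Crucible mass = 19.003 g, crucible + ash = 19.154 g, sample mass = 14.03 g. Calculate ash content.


Ash mass = 19.154 - 19.003 = 0.151 g
Ash% = 0.151 / 14.03 x 100 = 1.08%


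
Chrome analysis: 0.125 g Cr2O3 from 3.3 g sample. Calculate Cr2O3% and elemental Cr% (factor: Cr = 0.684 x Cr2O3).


Cr2O3% = 0.125 / 3.3 x 100 = 3.79%
Cr% = 3.79 x 0.684 = 2.59%


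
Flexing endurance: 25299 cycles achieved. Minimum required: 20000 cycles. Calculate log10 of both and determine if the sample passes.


Achieved: log10 = 4.40
Required: log10 = 4.30
Passes: Yes


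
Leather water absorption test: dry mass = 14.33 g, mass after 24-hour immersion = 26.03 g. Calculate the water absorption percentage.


81.6%

Water absorbed = 26.03 - 14.33 = 11.70 g
WA% = 11.70 / 14.33 x 100 = 81.6%


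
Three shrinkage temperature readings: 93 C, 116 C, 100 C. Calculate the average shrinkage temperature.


Average = (93 + 116 + 100) / 3
Average = 309 / 3 = 103.0 C


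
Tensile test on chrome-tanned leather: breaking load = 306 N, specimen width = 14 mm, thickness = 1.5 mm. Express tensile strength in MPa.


14.57 MPa

Cross-section = 14 x 1.5 = 21.0 mm^2
TS = 306 / 21.0 = 14.57 MPa
(1 N/mm^2 = 1 MPa)


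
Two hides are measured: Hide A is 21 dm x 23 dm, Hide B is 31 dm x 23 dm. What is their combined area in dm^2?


Hide A area = 21 x 23 = 483 dm^2
Hide B area = 31 x 23 = 713 dm^2
Total = 483 + 713 = 1196 dm^2


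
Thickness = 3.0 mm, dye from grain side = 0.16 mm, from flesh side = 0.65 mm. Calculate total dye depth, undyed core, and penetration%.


Total dyed = 0.81 mm
Undyed core = 2.19 mm
Penetration = 27.0%


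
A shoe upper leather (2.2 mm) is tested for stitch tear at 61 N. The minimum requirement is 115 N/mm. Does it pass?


STS = 61 / 2.2 = 27.7 N/mm
Minimum required: 115 N/mm
Passes: No


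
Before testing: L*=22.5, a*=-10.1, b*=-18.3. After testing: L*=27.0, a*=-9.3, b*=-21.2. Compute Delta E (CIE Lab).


Delta E = 5.41


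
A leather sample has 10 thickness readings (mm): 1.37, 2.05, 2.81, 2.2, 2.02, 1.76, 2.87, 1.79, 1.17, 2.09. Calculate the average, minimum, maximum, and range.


Average = 2.01 mm
Min = 1.17 mm
Max = 2.87 mm
Range = 1.70 mm

Sum = 20.13
Average = 20.13 / 10 = 2.01 mm
Minimum = 1.17 mm
Maximum = 2.87 mm
Range = 2.87 - 1.17 = 1.70 mm


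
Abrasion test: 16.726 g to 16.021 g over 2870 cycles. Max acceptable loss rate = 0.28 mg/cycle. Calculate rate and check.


Loss = 16.726 - 16.021 = 0.705 g
Rate = 0.705 g / 2870 cycles x 1000 = 0.246 mg/cycle
Max = 0.28 mg/cycle
Passes: Yes


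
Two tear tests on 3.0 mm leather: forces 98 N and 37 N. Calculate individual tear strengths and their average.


Tear 1 = 98 / 3.0 = 32.7 N/mm
Tear 2 = 37 / 3.0 = 12.3 N/mm
Average = (32.7 + 12.3) / 2 = 22.5 N/mm


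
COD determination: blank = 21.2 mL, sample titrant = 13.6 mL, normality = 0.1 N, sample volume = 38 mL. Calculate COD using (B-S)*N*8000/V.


COD = (21.2 - 13.6) x 0.1 x 8000 / 38
COD = 7.6 x 0.1 x 8000 / 38
COD = 160.0 mg/L


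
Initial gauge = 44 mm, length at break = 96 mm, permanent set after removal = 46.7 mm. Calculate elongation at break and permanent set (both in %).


Elongation at break = 118.2%
Permanent set = 6.1%


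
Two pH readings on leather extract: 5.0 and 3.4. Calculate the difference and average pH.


Difference = 1.6
Average pH = 4.20


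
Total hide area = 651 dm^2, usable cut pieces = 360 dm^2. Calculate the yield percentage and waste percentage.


Yield = 360 / 651 x 100 = 55.3%
Waste = 651 - 360 = 291 dm^2
Waste% = 100 - 55.3 = 44.7%


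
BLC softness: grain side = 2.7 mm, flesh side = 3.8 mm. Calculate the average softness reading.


Average = (2.7 + 3.8) / 2
Average = 3.25 mm


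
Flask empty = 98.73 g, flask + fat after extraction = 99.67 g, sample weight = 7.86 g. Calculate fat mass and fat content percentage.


Fat mass = 0.94 g
Fat content = 12.0%


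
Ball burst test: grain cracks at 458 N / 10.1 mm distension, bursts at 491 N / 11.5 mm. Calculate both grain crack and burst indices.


Crack index = 45.3 N/mm
Burst index = 42.7 N/mm

Crack index = 458 / 10.1 = 45.3 N/mm
Burst index = 491 / 11.5 = 42.7 N/mm


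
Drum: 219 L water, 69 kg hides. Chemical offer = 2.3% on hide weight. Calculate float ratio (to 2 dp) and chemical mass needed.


Float ratio = 3.17
Chemical needed = 1.587 kg


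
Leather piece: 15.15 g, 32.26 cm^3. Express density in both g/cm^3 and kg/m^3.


Density = 15.15 / 32.26 = 0.470 g/cm^3
Convert: 0.470 x 1000 = 470 kg/m^3


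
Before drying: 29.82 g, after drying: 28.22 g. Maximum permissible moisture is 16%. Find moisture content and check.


MC = (29.82 - 28.22) / 29.82 x 100 = 5.4%
Maximum: 16%
Acceptable: Yes


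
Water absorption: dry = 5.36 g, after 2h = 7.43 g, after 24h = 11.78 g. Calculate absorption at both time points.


WA (2h) = (7.43 - 5.36) / 5.36 x 100 = 38.6%
WA (24h) = (11.78 - 5.36) / 5.36 x 100 = 119.8%


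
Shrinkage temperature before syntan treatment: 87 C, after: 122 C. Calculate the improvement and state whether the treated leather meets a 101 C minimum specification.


Improvement = 35 C
Meets 101 C spec: Yes


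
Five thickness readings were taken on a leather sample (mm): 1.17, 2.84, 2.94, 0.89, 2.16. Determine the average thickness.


2.00 mm


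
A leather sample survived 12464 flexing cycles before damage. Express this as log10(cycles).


log10(12464) = 4.10


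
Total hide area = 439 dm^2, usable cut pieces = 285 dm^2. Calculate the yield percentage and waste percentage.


Yield = 285 / 439 x 100 = 64.9%
Waste = 439 - 285 = 154 dm^2
Waste% = 100 - 64.9 = 35.1%


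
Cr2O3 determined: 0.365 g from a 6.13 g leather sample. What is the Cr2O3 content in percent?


Cr2O3% = 0.365 / 6.13 x 100
Cr2O3% = 5.95%


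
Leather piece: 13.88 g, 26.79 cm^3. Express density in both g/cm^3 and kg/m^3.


0.518 g/cm^3
518 kg/m^3

Density = 13.88 / 26.79 = 0.518 g/cm^3
Convert: 0.518 x 1000 = 518 kg/m^3


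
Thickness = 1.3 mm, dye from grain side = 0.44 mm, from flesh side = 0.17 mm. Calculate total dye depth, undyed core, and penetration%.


Total dyed = 0.44 + 0.17 = 0.61 mm
Undyed core = 1.3 - 0.61 = 0.69 mm
Penetration = 0.61 / 1.3 x 100 = 46.9%


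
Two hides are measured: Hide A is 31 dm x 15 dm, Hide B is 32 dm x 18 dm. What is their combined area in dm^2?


1041 dm^2


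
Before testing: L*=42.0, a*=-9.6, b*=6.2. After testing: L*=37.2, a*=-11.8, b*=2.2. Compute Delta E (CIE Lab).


dL = 37.2 - 42.0 = -4.8
da = -11.8 - (-9.6) = -2.2
db = 2.2 - 6.2 = -4.0
dE = sqrt((-4.8)^2 + (-2.2)^2 + (-4.0)^2) = 6.62


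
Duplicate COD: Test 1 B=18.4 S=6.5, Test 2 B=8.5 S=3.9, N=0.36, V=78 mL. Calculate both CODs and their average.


COD1 = (18.4 - 6.5) x 0.36 x 8000 / 78 = 439.4 mg/L
COD2 = (8.5 - 3.9) x 0.36 x 8000 / 78 = 169.8 mg/L
Average = (439.4 + 169.8) / 2 = 304.6 mg/L


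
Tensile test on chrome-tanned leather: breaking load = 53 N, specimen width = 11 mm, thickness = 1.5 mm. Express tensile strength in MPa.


3.21 MPa

Cross-section = 11 x 1.5 = 16.5 mm^2
TS = 53 / 16.5 = 3.21 MPa
(1 N/mm^2 = 1 MPa)


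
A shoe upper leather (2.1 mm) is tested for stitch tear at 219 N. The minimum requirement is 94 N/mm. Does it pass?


STS = 219 / 2.1 = 104.3 N/mm
Minimum required: 94 N/mm
Passes: Yes


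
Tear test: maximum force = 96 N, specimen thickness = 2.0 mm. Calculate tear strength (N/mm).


48.0 N/mm

Tear strength = force / thickness
Tear = 96 / 2.0 = 48.0 N/mm


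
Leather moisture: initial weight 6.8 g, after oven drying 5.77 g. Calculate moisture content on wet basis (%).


15.1%


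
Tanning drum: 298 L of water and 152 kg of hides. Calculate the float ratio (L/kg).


2.0

Float ratio = water / hide weight
Ratio = 298 / 152 = 2.0


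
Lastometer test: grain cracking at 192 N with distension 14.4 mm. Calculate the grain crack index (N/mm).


Grain crack index = force / distension
Index = 192 / 14.4 = 13.3 N/mm


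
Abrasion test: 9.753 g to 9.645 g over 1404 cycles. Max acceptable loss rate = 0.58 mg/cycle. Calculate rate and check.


Rate = 0.077 mg/cycle
Passes: Yes

Loss = 9.753 - 9.645 = 0.108 g
Rate = 0.108 g / 1404 cycles x 1000 = 0.077 mg/cycle
Max = 0.58 mg/cycle
Passes: Yes


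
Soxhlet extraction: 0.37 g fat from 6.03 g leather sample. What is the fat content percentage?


Fat content = 0.37 / 6.03 x 100
Fat = 6.1%


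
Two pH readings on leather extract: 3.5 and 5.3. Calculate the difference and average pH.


Difference = 1.8
Average pH = 4.40

Difference = |3.5 - 5.3| = 1.8
Average = (3.5 + 5.3) / 2 = 4.40


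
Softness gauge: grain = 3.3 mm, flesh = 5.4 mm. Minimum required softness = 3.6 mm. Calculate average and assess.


Average softness = 4.35 mm
Meets requirement: Yes

Average = (3.3 + 5.4) / 2 = 4.35 mm
Minimum = 3.6 mm
Meets requirement: Yes


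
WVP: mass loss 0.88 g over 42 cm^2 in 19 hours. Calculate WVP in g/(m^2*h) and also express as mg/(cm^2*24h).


WVP = 11.03 g/(m^2*h)
Daily rate = 26.47 mg/(cm^2*24h)


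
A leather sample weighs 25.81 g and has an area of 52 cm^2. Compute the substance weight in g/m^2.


Substance weight = mass / area x 10000
SW = 25.81 / 52 x 10000
SW = 4963.5 g/m^2


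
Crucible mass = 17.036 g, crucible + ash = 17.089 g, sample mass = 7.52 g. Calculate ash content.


Ash mass = 17.089 - 17.036 = 0.053 g
Ash% = 0.053 / 7.52 x 100 = 0.70%


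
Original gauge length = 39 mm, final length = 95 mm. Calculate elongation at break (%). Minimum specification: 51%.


Extension = 95 - 39 = 56 mm
Elongation = 56 / 39 x 100 = 143.6%
Minimum required: 51%
Meets specification: Yes


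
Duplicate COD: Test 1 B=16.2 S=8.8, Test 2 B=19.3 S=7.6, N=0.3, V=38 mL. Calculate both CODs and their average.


COD1 = 467.4 mg/L
COD2 = 738.9 mg/L
Average = 603.2 mg/L

COD1 = (16.2 - 8.8) x 0.3 x 8000 / 38 = 467.4 mg/L
COD2 = (19.3 - 7.6) x 0.3 x 8000 / 38 = 738.9 mg/L
Average = (467.4 + 738.9) / 2 = 603.2 mg/L


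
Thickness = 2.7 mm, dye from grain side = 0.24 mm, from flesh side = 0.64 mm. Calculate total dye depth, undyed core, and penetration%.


Total dyed = 0.88 mm
Undyed core = 1.82 mm
Penetration = 32.6%

Total dyed = 0.24 + 0.64 = 0.88 mm
Undyed core = 2.7 - 0.88 = 1.82 mm
Penetration = 0.88 / 2.7 x 100 = 32.6%


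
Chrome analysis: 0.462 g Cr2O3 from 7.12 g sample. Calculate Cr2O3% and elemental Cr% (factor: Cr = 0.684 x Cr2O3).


Cr2O3% = 0.462 / 7.12 x 100 = 6.49%
Cr% = 6.49 x 0.684 = 4.44%


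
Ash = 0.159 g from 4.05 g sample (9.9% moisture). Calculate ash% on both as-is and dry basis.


As-is ash = 3.93%
Dry-basis ash = 4.36%

As-is ash% = 0.159 / 4.05 x 100 = 3.93%
Dry mass = 4.05 x (100 - 9.9) / 100 = 3.64905 g
Dry-basis ash% = 0.159 / 3.64905 x 100 = 4.36%
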